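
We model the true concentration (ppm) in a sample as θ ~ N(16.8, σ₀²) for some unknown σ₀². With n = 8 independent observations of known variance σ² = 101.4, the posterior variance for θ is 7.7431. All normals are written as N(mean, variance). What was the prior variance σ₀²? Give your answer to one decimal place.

Posterior precision equals prior precision plus data precision: 1/σ_n² = 1/σ₀² + n/σ².
So 1/σ₀² = 1/7.7431 − 8/101.4 = 0.129147 − 0.078895 = 0.050252.
Hence σ₀² = 1/0.050252 ≈ 19.9.

σ₀² = 19.9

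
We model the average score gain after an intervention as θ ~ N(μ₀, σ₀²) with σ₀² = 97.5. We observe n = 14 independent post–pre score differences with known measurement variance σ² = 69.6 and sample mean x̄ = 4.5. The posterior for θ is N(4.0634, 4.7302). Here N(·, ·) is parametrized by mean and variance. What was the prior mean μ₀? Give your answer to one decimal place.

μ₀ = -4.5

With known observation variance, the Normal–Normal posterior has precision τ_n = τ₀ + n/σ² and mean μ_n = (τ₀μ₀ + (n/σ²)x̄)/τ_n.
Here τ₀ = 1/97.5 = 0.010256 and τ_data = 14/69.6 = 0.201149, so τ_n = 0.211405.
Rearranging for μ₀: μ₀ = (μ_n·τ_n − τ_data·x̄)/τ₀ = (4.0634·0.211405 − 0.201149·4.5) / 0.010256 = -0.046147/0.010256 ≈ -4.5.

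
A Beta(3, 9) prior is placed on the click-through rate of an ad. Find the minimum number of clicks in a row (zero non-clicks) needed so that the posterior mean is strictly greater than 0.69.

After k clicks and 0 non-clicks the posterior is Beta(3+k, 9), with mean (3+k)/(3+9+k).
Set (3+k)/(12+k) > 0.69 and solve: k > (0.69·12 − 3)/(1 − 0.69) = 17.032.
The smallest integer exceeding 17.032 is 18, and checking k=18: (21)/(30) = 0.7000 > 0.69.

k = 18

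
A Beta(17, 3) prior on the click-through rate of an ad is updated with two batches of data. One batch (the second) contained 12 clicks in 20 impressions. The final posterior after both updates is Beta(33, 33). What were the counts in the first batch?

4 clicks and 22 non-clicks

Sequential conjugate updates are equivalent to a single update on the pooled data, so total successes = posterior α − prior α and total failures = posterior β − prior β.
Total across both batches: 33−17=16 clicks, 33−3=30 non-clicks.
Subtract the second batch: 16−12=4 clicks and 30−8=22 non-clicks.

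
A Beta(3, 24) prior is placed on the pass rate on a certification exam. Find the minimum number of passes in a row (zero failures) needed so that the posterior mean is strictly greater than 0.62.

After k passes and 0 failures the posterior is Beta(3+k, 24), with mean (3+k)/(3+24+k).
Set (3+k)/(27+k) > 0.62 and solve: k > (0.62·27 − 3)/(1 − 0.62) = 36.158.
The smallest integer exceeding 36.158 is 37.

k = 37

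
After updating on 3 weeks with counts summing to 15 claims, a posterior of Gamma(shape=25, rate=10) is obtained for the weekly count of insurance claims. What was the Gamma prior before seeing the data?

Gamma–Poisson conjugacy: posterior shape = α + Σxᵢ, posterior rate = β + n.
So α = 25 − 15 = 10 and β = 10 − 3 = 7.

Gamma(shape=10, rate=7)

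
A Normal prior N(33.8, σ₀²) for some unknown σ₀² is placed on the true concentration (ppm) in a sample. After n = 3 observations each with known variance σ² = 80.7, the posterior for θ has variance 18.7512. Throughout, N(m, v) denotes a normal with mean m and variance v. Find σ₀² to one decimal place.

Posterior precision equals prior precision plus data precision: 1/σ_n² = 1/σ₀² + n/σ².
So 1/σ₀² = 1/18.7512 − 3/80.7 = 0.053330 − 0.037175 = 0.016155.
Hence σ₀² = 1/0.016155 ≈ 61.9.

σ₀² = 61.9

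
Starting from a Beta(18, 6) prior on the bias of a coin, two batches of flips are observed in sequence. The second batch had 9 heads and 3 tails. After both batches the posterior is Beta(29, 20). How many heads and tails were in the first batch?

Sequential conjugate updates are equivalent to a single update on the pooled data, so total successes = posterior α − prior α and total failures = posterior β − prior β.
Total across both batches: 29−18=11 heads, 20−6=14 tails.
Subtract the second batch: 11−9=2 heads and 14−3=11 tails.

2 heads and 11 tails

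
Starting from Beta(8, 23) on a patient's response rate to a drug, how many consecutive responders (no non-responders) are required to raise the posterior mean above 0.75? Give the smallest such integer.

k = 62

After k responders and 0 non-responders the posterior is Beta(8+k, 23), with mean (8+k)/(8+23+k).
Set (8+k)/(31+k) > 0.75 and solve: k > (0.75·31 − 8)/(1 − 0.75) = 61.000.
The smallest integer exceeding 61.000 is 62.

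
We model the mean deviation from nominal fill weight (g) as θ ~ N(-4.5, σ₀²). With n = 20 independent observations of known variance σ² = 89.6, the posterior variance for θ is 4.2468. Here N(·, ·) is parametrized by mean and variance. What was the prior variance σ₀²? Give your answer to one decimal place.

σ₀² = 81.6

Posterior precision equals prior precision plus data precision: 1/σ_n² = 1/σ₀² + n/σ².
So 1/σ₀² = 1/4.2468 − 20/89.6 = 0.235471 − 0.223214 = 0.012257.
Hence σ₀² = 1/0.012257 ≈ 81.6.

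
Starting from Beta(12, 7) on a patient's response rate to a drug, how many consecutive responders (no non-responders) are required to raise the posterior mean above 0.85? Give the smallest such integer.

After k responders and 0 non-responders the posterior is Beta(12+k, 7), with mean (12+k)/(12+7+k).
Set (12+k)/(19+k) > 0.85 and solve: k > (0.85·19 − 12)/(1 − 0.85) = 27.667.
The smallest integer exceeding 27.667 is 28, and checking k=28: (40)/(47) = 0.8511 > 0.85.

k = 28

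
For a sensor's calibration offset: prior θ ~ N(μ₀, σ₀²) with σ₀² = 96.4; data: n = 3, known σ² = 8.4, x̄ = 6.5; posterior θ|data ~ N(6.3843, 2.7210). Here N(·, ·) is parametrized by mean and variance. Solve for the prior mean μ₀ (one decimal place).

μ₀ = 2.4

The posterior mean is a precision-weighted average: μ_n = (τ₀μ₀ + τ_data·x̄)/(τ₀+τ_data), with τ₀=1/σ₀² and τ_data=n/σ².
Here τ₀ = 1/96.4 = 0.010373 and τ_data = 3/8.4 = 0.357143, so τ_n = 0.367516.
Rearranging for μ₀: μ₀ = (μ_n·τ_n − τ_data·x̄)/τ₀ = (6.3843·0.367516 − 0.357143·6.5) / 0.010373 = 0.024903/0.010373 ≈ 2.4.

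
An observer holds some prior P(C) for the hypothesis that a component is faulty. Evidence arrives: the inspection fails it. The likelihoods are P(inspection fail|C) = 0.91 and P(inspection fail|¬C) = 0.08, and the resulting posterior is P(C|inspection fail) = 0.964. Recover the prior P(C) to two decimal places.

P(C) = 0.70

In odds form, posterior odds = prior odds × likelihood ratio, so prior odds = posterior odds ÷ LR.
Posterior odds = 0.964/(1−0.964) = 26.7778. LR = 0.91/0.08 = 11.3750.
Prior odds = 26.7778/11.3750 = 2.3541, so P(C) = 2.3541/(1+2.3541) ≈ 0.70.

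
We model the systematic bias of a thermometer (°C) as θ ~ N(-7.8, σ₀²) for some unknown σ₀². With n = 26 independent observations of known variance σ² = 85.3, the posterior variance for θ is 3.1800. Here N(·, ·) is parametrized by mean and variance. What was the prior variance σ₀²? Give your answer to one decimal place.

σ₀² = 103.5

For the Normal–Normal model with known σ², precisions add: τ_n = τ₀ + n/σ².
So 1/σ₀² = 1/3.1800 − 26/85.3 = 0.314465 − 0.304807 = 0.009658.
Hence σ₀² = 1/0.009658 ≈ 103.5.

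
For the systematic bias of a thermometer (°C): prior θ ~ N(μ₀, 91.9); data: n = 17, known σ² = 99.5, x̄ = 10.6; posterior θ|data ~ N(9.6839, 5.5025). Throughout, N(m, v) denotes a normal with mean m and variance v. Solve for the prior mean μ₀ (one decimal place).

μ₀ = -4.7

With known observation variance, the Normal–Normal posterior has precision τ_n = τ₀ + n/σ² and mean μ_n = (τ₀μ₀ + (n/σ²)x̄)/τ_n.
Here τ₀ = 1/91.9 = 0.010881 and τ_data = 17/99.5 = 0.170854, so τ_n = 0.181735.
Rearranging for μ₀: μ₀ = (μ_n·τ_n − τ_data·x̄)/τ₀ = (9.6839·0.181735 − 0.170854·10.6) / 0.010881 = -0.051149/0.010881 ≈ -4.7.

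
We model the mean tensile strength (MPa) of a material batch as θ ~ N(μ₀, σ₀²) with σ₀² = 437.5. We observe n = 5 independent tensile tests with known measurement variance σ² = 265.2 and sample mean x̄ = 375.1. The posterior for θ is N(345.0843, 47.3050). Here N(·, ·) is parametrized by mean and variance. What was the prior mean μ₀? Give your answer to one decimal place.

With known observation variance, the Normal–Normal posterior has precision τ_n = τ₀ + n/σ² and mean μ_n = (τ₀μ₀ + (n/σ²)x̄)/τ_n.
Here τ₀ = 1/437.5 = 0.002286 and τ_data = 5/265.2 = 0.018854, so τ_n = 0.021140.
Rearranging for μ₀: μ₀ = (μ_n·τ_n − τ_data·x̄)/τ₀ = (345.0843·0.021140 − 0.018854·375.1) / 0.002286 = 0.222947/0.002286 ≈ 97.5.

μ₀ = 97.5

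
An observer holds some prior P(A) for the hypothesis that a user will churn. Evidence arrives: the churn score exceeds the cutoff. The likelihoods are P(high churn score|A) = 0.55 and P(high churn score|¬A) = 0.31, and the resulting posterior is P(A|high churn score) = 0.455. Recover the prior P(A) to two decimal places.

Bayes' rule in odds form gives O(A|E) = O(A)·[P(E|A)/P(E|¬A)], hence O(A) = O(A|E)/LR.
Posterior odds = 0.455/(1−0.455) = 0.8349. LR = 0.55/0.31 = 1.7742.
Prior odds = 0.8349/1.7742 = 0.4706, so P(A) = 0.4706/(1+0.4706) ≈ 0.32.

P(A) = 0.32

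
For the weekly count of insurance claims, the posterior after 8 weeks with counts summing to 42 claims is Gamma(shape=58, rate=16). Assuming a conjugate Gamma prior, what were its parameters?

Gamma(shape=16, rate=8)

Gamma–Poisson conjugacy: posterior shape = α + Σxᵢ, posterior rate = β + n.
So α = 58 − 42 = 16 and β = 16 − 8 = 8.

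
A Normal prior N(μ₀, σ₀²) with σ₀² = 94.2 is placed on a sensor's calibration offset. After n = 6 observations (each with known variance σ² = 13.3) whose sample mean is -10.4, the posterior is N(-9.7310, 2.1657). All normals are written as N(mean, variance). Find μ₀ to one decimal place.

With known observation variance, the Normal–Normal posterior has precision τ_n = τ₀ + n/σ² and mean μ_n = (τ₀μ₀ + (n/σ²)x̄)/τ_n.
Here τ₀ = 1/94.2 = 0.010616 and τ_data = 6/13.3 = 0.451128, so τ_n = 0.461744.
Rearranging for μ₀: μ₀ = (μ_n·τ_n − τ_data·x̄)/τ₀ = (-9.7310·0.461744 − 0.451128·-10.4) / 0.010616 = 0.198500/0.010616 ≈ 18.7.

μ₀ = 18.7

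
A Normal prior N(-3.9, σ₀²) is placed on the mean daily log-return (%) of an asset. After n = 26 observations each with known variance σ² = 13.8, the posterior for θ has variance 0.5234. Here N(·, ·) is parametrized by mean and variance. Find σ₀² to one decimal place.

For the Normal–Normal model with known σ², precisions add: τ_n = τ₀ + n/σ².
So 1/σ₀² = 1/0.5234 − 26/13.8 = 1.910585 − 1.884058 = 0.026527.
Hence σ₀² = 1/0.026527 ≈ 37.7.

σ₀² = 37.7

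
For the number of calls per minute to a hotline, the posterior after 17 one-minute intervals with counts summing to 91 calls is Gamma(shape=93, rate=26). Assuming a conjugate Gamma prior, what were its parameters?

A Gamma(α, β) prior (rate parametrization) on a Poisson rate with n observations summing to S gives posterior Gamma(α+S, β+n).
So α = 93 − 91 = 2 and β = 26 − 17 = 9.

Gamma(shape=2, rate=9)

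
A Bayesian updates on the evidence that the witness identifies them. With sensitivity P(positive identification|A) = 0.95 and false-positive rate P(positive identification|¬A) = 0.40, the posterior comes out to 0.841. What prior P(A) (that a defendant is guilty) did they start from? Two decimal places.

P(A) = 0.69

Bayes' rule in odds form gives O(A|E) = O(A)·[P(E|A)/P(E|¬A)], hence O(A) = O(A|E)/LR.
Posterior odds = 0.841/(1−0.841) = 5.2893. LR = 0.95/0.40 = 2.3750.
Prior odds = 5.2893/2.3750 = 2.2271, so P(A) = 2.2271/(1+2.2271) ≈ 0.69.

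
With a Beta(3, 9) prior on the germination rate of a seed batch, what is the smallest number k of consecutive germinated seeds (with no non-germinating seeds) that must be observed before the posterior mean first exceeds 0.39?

After k germinated seeds and 0 non-germinating seeds the posterior is Beta(3+k, 9), with mean (3+k)/(3+9+k).
Set (3+k)/(12+k) > 0.39 and solve: k > (0.39·12 − 3)/(1 − 0.39) = 2.754.
The smallest integer exceeding 2.754 is 3, and checking k=3: (6)/(15) = 0.4000 > 0.39.

k = 3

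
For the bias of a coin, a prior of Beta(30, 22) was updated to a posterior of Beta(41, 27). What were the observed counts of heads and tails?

Beta is conjugate to the binomial likelihood: posterior = Beta(a+s, b+f).
So s = 41 − 30 = 11 and f = 27 − 22 = 5.

11 heads and 5 tails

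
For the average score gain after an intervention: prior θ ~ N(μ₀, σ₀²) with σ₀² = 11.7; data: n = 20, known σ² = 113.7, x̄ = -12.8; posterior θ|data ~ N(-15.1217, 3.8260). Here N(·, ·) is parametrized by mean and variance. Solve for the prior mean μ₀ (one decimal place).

μ₀ = -19.9

The posterior mean is a precision-weighted average: μ_n = (τ₀μ₀ + τ_data·x̄)/(τ₀+τ_data), with τ₀=1/σ₀² and τ_data=n/σ².
Here τ₀ = 1/11.7 = 0.085470 and τ_data = 20/113.7 = 0.175901, so τ_n = 0.261371.
Rearranging for μ₀: μ₀ = (μ_n·τ_n − τ_data·x̄)/τ₀ = (-15.1217·0.261371 − 0.175901·-12.8) / 0.085470 = -1.700841/0.085470 ≈ -19.9.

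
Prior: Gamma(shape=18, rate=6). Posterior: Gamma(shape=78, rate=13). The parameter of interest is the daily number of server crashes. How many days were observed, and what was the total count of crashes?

A Gamma(α, β) prior (rate parametrization) on a Poisson rate with n observations summing to S gives posterior Gamma(α+S, β+n).
Matching: Σxᵢ = 78 − 18 = 60 and n = 13 − 6 = 7.

n = 7 days with total 60 crashes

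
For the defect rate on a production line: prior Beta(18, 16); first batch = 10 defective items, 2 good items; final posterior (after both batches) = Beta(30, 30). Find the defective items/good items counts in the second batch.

2 defective items and 12 good items

Because Beta–binomial updating is additive in the counts, the combined data contributed (α_post−α_prior, β_post−β_prior) successes and failures.
Total across both batches: 30−18=12 defective items, 30−16=14 good items.
Subtract the first batch: 12−10=2 defective items and 14−2=12 good items.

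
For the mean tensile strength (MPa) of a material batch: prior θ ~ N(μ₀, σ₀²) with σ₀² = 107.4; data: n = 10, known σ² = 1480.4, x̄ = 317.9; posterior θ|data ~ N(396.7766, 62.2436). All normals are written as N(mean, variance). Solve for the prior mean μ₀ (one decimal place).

μ₀ = 454.0

The posterior mean is a precision-weighted average: μ_n = (τ₀μ₀ + τ_data·x̄)/(τ₀+τ_data), with τ₀=1/σ₀² and τ_data=n/σ².
Here τ₀ = 1/107.4 = 0.009311 and τ_data = 10/1480.4 = 0.006755, so τ_n = 0.016066.
Rearranging for μ₀: μ₀ = (μ_n·τ_n − τ_data·x̄)/τ₀ = (396.7766·0.016066 − 0.006755·317.9) / 0.009311 = 4.227198/0.009311 ≈ 454.0.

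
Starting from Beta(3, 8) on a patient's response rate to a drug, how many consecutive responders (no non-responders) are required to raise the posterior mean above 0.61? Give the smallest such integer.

k = 10

After k responders and 0 non-responders the posterior is Beta(3+k, 8), with mean (3+k)/(3+8+k).
Set (3+k)/(11+k) > 0.61 and solve: k > (0.61·11 − 3)/(1 − 0.61) = 9.513.
The smallest integer exceeding 9.513 is 10.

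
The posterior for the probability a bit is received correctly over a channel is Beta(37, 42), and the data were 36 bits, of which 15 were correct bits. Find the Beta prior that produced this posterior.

Beta(22, 21)

A Beta(a, b) prior with s successes and f failures in binomial data gives a Beta(a+s, b+f) posterior.
Subtract the data counts: 37−15=22, 42−21=21.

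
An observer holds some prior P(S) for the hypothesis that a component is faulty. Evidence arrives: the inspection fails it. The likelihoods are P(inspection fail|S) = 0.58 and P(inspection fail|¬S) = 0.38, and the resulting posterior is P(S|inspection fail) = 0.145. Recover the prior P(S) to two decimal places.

P(S) = 0.10

Bayes' rule in odds form gives O(S|E) = O(S)·[P(E|S)/P(E|¬S)], hence O(S) = O(S|E)/LR.
Posterior odds = 0.145/(1−0.145) = 0.1696. LR = 0.58/0.38 = 1.5263.
Prior odds = 0.1696/1.5263 = 0.1111, so P(S) = 0.1111/(1+0.1111) ≈ 0.10.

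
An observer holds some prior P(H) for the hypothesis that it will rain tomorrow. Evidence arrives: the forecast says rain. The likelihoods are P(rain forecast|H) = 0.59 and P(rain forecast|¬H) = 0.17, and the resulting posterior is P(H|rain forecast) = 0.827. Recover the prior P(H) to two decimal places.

P(H) = 0.58

Bayes' rule in odds form gives O(H|E) = O(H)·[P(E|H)/P(E|¬H)], hence O(H) = O(H|E)/LR.
Posterior odds = 0.827/(1−0.827) = 4.7803. LR = 0.59/0.17 = 3.4706.
Prior odds = 4.7803/3.4706 = 1.3774, so P(H) = 1.3774/(1+1.3774) ≈ 0.58.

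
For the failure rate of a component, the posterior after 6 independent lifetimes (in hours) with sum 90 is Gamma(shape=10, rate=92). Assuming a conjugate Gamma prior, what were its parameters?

Gamma(shape=4, rate=2)

For an exponential likelihood with a Gamma(α, β) prior on the rate, n observations with total T give posterior Gamma(α+n, β+T).
So α = 10 − 6 = 4 and β = 92 − 90 = 2.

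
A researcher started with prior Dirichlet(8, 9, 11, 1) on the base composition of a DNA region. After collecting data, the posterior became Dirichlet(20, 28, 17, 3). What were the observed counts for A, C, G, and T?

For a Dirichlet(α) prior with multinomial counts c, the posterior is Dirichlet(α + c) componentwise.
Counts are posterior − prior componentwise: 20−8=12, 28−9=19, 17−11=6, 3−1=2.

counts (12, 19, 6, 2)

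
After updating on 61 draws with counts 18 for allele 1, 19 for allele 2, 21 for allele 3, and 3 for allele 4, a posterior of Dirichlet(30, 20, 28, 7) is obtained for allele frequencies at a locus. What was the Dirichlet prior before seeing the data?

For a Dirichlet(α) prior with multinomial counts c, the posterior is Dirichlet(α + c) componentwise.
Subtract each count from the matching posterior parameter: 30−18=12, 20−19=1, 28−21=7, 7−3=4.

Dirichlet(12, 1, 7, 4)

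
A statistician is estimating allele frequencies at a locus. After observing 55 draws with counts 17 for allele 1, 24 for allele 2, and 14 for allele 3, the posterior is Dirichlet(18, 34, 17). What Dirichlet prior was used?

Dirichlet(1, 10, 3)

For a Dirichlet(α) prior with multinomial counts c, the posterior is Dirichlet(α + c) componentwise.
Subtract each count from the matching posterior parameter: 18−17=1, 34−24=10, 17−14=3.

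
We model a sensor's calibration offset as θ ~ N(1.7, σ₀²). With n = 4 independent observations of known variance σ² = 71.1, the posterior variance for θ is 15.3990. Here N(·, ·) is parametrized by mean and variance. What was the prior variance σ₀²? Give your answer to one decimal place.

σ₀² = 115.2

For the Normal–Normal model with known σ², precisions add: τ_n = τ₀ + n/σ².
So 1/σ₀² = 1/15.3990 − 4/71.1 = 0.064939 − 0.056259 = 0.008680.
Hence σ₀² = 1/0.008680 ≈ 115.2.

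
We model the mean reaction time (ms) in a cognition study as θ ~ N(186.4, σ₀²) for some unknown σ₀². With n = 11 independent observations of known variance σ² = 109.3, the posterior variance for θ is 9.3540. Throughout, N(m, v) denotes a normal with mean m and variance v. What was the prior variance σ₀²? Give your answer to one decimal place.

σ₀² = 159.6

Posterior precision equals prior precision plus data precision: 1/σ_n² = 1/σ₀² + n/σ².
So 1/σ₀² = 1/9.3540 − 11/109.3 = 0.106906 − 0.100640 = 0.006266.
Hence σ₀² = 1/0.006266 ≈ 159.6.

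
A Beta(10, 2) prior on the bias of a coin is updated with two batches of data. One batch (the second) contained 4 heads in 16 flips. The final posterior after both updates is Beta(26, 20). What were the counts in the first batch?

12 heads and 6 tails

Because Beta–binomial updating is additive in the counts, the combined data contributed (α_post−α_prior, β_post−β_prior) successes and failures.
Total across both batches: 26−10=16 heads, 20−2=18 tails.
Subtract the second batch: 16−4=12 heads and 18−12=6 tails.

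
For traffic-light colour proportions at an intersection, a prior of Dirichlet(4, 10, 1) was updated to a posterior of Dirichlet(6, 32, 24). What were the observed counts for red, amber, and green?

For a Dirichlet(α) prior with multinomial counts c, the posterior is Dirichlet(α + c) componentwise.
Counts are posterior − prior componentwise: 6−4=2, 32−10=22, 24−1=23.

counts (2, 22, 23)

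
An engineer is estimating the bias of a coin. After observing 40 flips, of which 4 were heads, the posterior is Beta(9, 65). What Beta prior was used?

A Beta(a, b) prior with s successes and f failures in binomial data gives a Beta(a+s, b+f) posterior.
So a = 9 − 4 = 5 and b = 65 − 36 = 29.

Beta(5, 29)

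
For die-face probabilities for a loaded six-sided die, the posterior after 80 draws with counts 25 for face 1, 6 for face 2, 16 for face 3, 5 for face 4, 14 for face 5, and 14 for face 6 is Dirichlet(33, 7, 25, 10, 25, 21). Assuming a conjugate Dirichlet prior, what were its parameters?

Dirichlet(8, 1, 9, 5, 11, 7)

For a Dirichlet(α) prior with multinomial counts c, the posterior is Dirichlet(α + c) componentwise.
Subtract each count from the matching posterior parameter: 33−25=8, 7−6=1, 25−16=9, 10−5=5, 25−14=11, 21−14=7.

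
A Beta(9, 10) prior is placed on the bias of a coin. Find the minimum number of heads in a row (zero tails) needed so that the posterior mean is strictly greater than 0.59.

k = 6

After k heads and 0 tails the posterior is Beta(9+k, 10), with mean (9+k)/(9+10+k).
Set (9+k)/(19+k) > 0.59 and solve: k > (0.59·19 − 9)/(1 − 0.59) = 5.390.
The smallest integer exceeding 5.390 is 6.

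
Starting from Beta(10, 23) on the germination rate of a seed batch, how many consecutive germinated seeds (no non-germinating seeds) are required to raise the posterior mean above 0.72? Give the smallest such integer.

k = 50

After k germinated seeds and 0 non-germinating seeds the posterior is Beta(10+k, 23), with mean (10+k)/(10+23+k).
Set (10+k)/(33+k) > 0.72 and solve: k > (0.72·33 − 10)/(1 − 0.72) = 49.143.
The smallest integer exceeding 49.143 is 50, and checking k=50: (60)/(83) = 0.7229 > 0.72.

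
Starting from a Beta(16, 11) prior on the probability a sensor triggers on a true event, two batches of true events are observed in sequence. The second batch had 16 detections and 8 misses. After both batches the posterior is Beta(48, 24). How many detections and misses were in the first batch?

Because Beta–binomial updating is additive in the counts, the combined data contributed (α_post−α_prior, β_post−β_prior) successes and failures.
Total across both batches: 48−16=32 detections, 24−11=13 misses.
Subtract the second batch: 32−16=16 detections and 13−8=5 misses.

16 detections and 5 misses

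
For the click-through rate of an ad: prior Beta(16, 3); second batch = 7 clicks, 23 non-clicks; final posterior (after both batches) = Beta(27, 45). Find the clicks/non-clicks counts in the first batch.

4 clicks and 19 non-clicks

Sequential conjugate updates are equivalent to a single update on the pooled data, so total successes = posterior α − prior α and total failures = posterior β − prior β.
Total across both batches: 27−16=11 clicks, 45−3=42 non-clicks.
Subtract the second batch: 11−7=4 clicks and 42−23=19 non-clicks.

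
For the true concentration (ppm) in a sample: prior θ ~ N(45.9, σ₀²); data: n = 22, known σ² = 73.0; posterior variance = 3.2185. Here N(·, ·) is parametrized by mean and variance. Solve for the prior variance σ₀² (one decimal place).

Posterior precision equals prior precision plus data precision: 1/σ_n² = 1/σ₀² + n/σ².
So 1/σ₀² = 1/3.2185 − 22/73.0 = 0.310704 − 0.301370 = 0.009334.
Hence σ₀² = 1/0.009334 ≈ 107.1.

σ₀² = 107.1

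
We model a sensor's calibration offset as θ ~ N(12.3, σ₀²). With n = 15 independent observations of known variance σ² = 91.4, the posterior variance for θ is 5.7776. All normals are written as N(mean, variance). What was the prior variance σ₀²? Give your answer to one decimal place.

σ₀² = 111.5

Posterior precision equals prior precision plus data precision: 1/σ_n² = 1/σ₀² + n/σ².
So 1/σ₀² = 1/5.7776 − 15/91.4 = 0.173082 − 0.164114 = 0.008968.
Hence σ₀² = 1/0.008968 ≈ 111.5.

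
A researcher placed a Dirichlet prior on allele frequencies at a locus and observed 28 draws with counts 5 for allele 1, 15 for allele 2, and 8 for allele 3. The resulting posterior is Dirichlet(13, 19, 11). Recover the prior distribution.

For a Dirichlet(α) prior with multinomial counts c, the posterior is Dirichlet(α + c) componentwise.
Subtract each count from the matching posterior parameter: 13−5=8, 19−15=4, 11−8=3.

Dirichlet(8, 4, 3)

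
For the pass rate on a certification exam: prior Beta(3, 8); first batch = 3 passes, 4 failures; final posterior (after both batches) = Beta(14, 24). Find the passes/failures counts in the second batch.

8 passes and 12 failures

Because Beta–binomial updating is additive in the counts, the combined data contributed (α_post−α_prior, β_post−β_prior) successes and failures.
Total across both batches: 14−3=11 passes, 24−8=16 failures.
Subtract the first batch: 11−3=8 passes and 16−4=12 failures.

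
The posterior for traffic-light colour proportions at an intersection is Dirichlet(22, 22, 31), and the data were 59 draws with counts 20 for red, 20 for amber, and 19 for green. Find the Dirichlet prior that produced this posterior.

For a Dirichlet(α) prior with multinomial counts c, the posterior is Dirichlet(α + c) componentwise.
Subtract each count from the matching posterior parameter: 22−20=2, 22−20=2, 31−19=12.

Dirichlet(2, 2, 12)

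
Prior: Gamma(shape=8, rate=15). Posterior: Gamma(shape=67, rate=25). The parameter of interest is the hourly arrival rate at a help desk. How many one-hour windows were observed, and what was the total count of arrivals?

Gamma–Poisson conjugacy: posterior shape = α + Σxᵢ, posterior rate = β + n.
Matching: Σxᵢ = 67 − 8 = 59 and n = 25 − 15 = 10.

n = 10 one-hour windows with total 59 arrivals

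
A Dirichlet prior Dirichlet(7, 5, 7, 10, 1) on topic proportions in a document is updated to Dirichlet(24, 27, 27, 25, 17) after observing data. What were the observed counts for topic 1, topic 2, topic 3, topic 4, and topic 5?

counts (17, 22, 20, 15, 16)

For a Dirichlet(α) prior with multinomial counts c, the posterior is Dirichlet(α + c) componentwise.
Counts are posterior − prior componentwise: 24−7=17, 27−5=22, 27−7=20, 25−10=15, 17−1=16.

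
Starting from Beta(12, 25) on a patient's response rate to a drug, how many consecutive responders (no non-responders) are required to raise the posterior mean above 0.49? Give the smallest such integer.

After k responders and 0 non-responders the posterior is Beta(12+k, 25), with mean (12+k)/(12+25+k).
Set (12+k)/(37+k) > 0.49 and solve: k > (0.49·37 − 12)/(1 − 0.49) = 12.020.
The smallest integer exceeding 12.020 is 13, and checking k=13: (25)/(50) = 0.5000 > 0.49.

k = 13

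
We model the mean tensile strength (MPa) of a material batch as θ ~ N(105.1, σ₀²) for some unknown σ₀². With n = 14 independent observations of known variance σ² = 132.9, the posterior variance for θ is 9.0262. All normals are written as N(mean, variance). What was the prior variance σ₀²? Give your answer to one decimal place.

σ₀² = 183.6

Posterior precision equals prior precision plus data precision: 1/σ_n² = 1/σ₀² + n/σ².
So 1/σ₀² = 1/9.0262 − 14/132.9 = 0.110789 − 0.105342 = 0.005447.
Hence σ₀² = 1/0.005447 ≈ 183.6.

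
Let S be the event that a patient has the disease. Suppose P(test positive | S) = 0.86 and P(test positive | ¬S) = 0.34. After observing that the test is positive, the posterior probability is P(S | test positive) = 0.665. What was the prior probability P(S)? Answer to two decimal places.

Bayes' rule in odds form gives O(S|E) = O(S)·[P(E|S)/P(E|¬S)], hence O(S) = O(S|E)/LR.
Posterior odds = 0.665/(1−0.665) = 1.9851. LR = 0.86/0.34 = 2.5294.
Prior odds = 1.9851/2.5294 = 0.7848, so P(S) = 0.7848/(1+0.7848) ≈ 0.44.

P(S) = 0.44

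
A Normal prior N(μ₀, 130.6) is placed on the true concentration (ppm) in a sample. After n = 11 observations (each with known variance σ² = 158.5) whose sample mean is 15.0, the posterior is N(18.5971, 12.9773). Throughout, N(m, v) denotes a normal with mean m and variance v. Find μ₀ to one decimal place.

μ₀ = 51.2

The posterior mean is a precision-weighted average: μ_n = (τ₀μ₀ + τ_data·x̄)/(τ₀+τ_data), with τ₀=1/σ₀² and τ_data=n/σ².
Here τ₀ = 1/130.6 = 0.007657 and τ_data = 11/158.5 = 0.069401, so τ_n = 0.077058.
Rearranging for μ₀: μ₀ = (μ_n·τ_n − τ_data·x̄)/τ₀ = (18.5971·0.077058 − 0.069401·15.0) / 0.007657 = 0.392040/0.007657 ≈ 51.2.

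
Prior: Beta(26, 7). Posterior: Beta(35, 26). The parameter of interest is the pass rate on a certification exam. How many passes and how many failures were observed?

Under Beta–binomial conjugacy the posterior parameters are (a+s, b+f).
Match parameters: s=35−26=9, f=26−7=19.

9 passes and 19 failures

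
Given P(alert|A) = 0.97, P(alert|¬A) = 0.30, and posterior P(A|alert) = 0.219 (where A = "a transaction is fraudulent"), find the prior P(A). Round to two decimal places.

P(A) = 0.08

Bayes' rule in odds form gives O(A|E) = O(A)·[P(E|A)/P(E|¬A)], hence O(A) = O(A|E)/LR.
Posterior odds = 0.219/(1−0.219) = 0.2804. LR = 0.97/0.30 = 3.2333.
Prior odds = 0.2804/3.2333 = 0.0867, so P(A) = 0.0867/(1+0.0867) ≈ 0.08.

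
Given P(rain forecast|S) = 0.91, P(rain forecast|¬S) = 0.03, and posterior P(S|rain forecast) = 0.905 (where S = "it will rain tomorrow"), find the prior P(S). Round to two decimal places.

In odds form, posterior odds = prior odds × likelihood ratio, so prior odds = posterior odds ÷ LR.
Posterior odds = 0.905/(1−0.905) = 9.5263. LR = 0.91/0.03 = 30.3333.
Prior odds = 9.5263/30.3333 = 0.3141, so P(S) = 0.3141/(1+0.3141) ≈ 0.24.

P(S) = 0.24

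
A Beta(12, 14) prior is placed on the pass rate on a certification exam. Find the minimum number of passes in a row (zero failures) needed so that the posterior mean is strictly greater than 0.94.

After k passes and 0 failures the posterior is Beta(12+k, 14), with mean (12+k)/(12+14+k).
Set (12+k)/(26+k) > 0.94 and solve: k > (0.94·26 − 12)/(1 − 0.94) = 207.333.
The smallest integer exceeding 207.333 is 208, and checking k=208: (220)/(234) = 0.9402 > 0.94.

k = 208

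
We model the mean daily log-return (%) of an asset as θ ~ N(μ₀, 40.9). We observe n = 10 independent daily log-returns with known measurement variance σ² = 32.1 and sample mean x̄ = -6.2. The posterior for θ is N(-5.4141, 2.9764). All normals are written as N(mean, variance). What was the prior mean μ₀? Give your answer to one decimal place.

μ₀ = 4.6

With known observation variance, the Normal–Normal posterior has precision τ_n = τ₀ + n/σ² and mean μ_n = (τ₀μ₀ + (n/σ²)x̄)/τ_n.
Here τ₀ = 1/40.9 = 0.024450 and τ_data = 10/32.1 = 0.311526, so τ_n = 0.335976.
Rearranging for μ₀: μ₀ = (μ_n·τ_n − τ_data·x̄)/τ₀ = (-5.4141·0.335976 − 0.311526·-6.2) / 0.024450 = 0.112454/0.024450 ≈ 4.6.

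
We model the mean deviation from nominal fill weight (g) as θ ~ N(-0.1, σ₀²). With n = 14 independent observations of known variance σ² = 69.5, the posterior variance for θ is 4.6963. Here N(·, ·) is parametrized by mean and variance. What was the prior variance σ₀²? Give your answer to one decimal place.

Posterior precision equals prior precision plus data precision: 1/σ_n² = 1/σ₀² + n/σ².
So 1/σ₀² = 1/4.6963 − 14/69.5 = 0.212934 − 0.201439 = 0.011495.
Hence σ₀² = 1/0.011495 ≈ 87.0.

σ₀² = 87.0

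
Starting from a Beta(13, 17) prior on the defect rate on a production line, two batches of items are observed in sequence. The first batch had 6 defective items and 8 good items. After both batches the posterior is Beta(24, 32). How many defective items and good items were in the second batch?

Sequential conjugate updates are equivalent to a single update on the pooled data, so total successes = posterior α − prior α and total failures = posterior β − prior β.
Total across both batches: 24−13=11 defective items, 32−17=15 good items.
Subtract the first batch: 11−6=5 defective items and 15−8=7 good items.

5 defective items and 7 good items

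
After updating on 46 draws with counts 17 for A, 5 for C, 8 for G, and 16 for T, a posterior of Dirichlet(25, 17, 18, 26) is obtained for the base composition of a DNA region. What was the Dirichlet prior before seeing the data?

Dirichlet(8, 12, 10, 10)

For a Dirichlet(α) prior with multinomial counts c, the posterior is Dirichlet(α + c) componentwise.
Subtract each count from the matching posterior parameter: 25−17=8, 17−5=12, 18−8=10, 26−16=10.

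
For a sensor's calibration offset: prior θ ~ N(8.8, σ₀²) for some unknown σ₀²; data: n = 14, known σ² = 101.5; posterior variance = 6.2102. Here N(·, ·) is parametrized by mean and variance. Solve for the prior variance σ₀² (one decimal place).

For the Normal–Normal model with known σ², precisions add: τ_n = τ₀ + n/σ².
So 1/σ₀² = 1/6.2102 − 14/101.5 = 0.161025 − 0.137931 = 0.023094.
Hence σ₀² = 1/0.023094 ≈ 43.3.

σ₀² = 43.3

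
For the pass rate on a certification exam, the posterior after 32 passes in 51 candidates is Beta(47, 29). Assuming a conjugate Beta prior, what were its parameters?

Under Beta–binomial conjugacy the posterior parameters are (α+s, β+f).
Subtract the data counts: 47−32=15, 29−19=10.

Beta(15, 10)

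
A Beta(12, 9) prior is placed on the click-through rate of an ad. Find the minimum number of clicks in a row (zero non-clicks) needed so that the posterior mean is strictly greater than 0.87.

k = 49

After k clicks and 0 non-clicks the posterior is Beta(12+k, 9), with mean (12+k)/(12+9+k).
Set (12+k)/(21+k) > 0.87 and solve: k > (0.87·21 − 12)/(1 − 0.87) = 48.231.
The smallest integer exceeding 48.231 is 49, and checking k=49: (61)/(70) = 0.8714 > 0.87.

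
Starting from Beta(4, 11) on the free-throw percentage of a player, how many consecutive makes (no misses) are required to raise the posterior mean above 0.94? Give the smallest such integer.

k = 169

After k makes and 0 misses the posterior is Beta(4+k, 11), with mean (4+k)/(4+11+k).
Set (4+k)/(15+k) > 0.94 and solve: k > (0.94·15 − 4)/(1 − 0.94) = 168.333.
The smallest integer exceeding 168.333 is 169.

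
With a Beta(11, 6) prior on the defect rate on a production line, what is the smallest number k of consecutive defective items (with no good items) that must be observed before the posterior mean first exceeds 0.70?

k = 4

After k defective items and 0 good items the posterior is Beta(11+k, 6), with mean (11+k)/(11+6+k).
Set (11+k)/(17+k) > 0.70 and solve: k > (0.70·17 − 11)/(1 − 0.70) = 3.000.
The smallest integer exceeding 3.000 is 4.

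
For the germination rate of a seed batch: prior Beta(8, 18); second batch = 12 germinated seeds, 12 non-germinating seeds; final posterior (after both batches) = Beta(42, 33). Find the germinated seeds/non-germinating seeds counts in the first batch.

22 germinated seeds and 3 non-germinating seeds

Sequential conjugate updates are equivalent to a single update on the pooled data, so total successes = posterior α − prior α and total failures = posterior β − prior β.
Total across both batches: 42−8=34 germinated seeds, 33−18=15 non-germinating seeds.
Subtract the second batch: 34−12=22 germinated seeds and 15−12=3 non-germinating seeds.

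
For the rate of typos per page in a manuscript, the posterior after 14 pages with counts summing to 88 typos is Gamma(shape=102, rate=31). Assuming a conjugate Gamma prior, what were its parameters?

Gamma–Poisson conjugacy: posterior shape = α + Σxᵢ, posterior rate = β + n.
So α = 102 − 88 = 14 and β = 31 − 14 = 17.

Gamma(shape=14, rate=17)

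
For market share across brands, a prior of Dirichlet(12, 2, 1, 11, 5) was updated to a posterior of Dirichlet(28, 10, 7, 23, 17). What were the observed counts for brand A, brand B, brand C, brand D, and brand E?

For a Dirichlet(α) prior with multinomial counts c, the posterior is Dirichlet(α + c) componentwise.
Counts are posterior − prior componentwise: 28−12=16, 10−2=8, 7−1=6, 23−11=12, 17−5=12.

counts (16, 8, 6, 12, 12)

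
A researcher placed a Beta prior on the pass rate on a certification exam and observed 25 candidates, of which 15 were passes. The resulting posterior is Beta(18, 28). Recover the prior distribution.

Beta is conjugate to the binomial likelihood: posterior = Beta(a+s, b+f).
Subtract the data counts: 18−15=3, 28−10=18.

Beta(3, 18)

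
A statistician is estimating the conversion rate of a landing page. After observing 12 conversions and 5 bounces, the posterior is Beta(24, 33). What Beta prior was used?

Beta is conjugate to the binomial likelihood: posterior = Beta(α+s, β+f).
Subtract the data counts: 24−12=12, 33−5=28.

Beta(12, 28)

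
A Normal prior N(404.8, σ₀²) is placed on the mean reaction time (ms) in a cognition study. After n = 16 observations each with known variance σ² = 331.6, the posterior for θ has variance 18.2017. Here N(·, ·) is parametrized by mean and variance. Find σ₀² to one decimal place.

For the Normal–Normal model with known σ², precisions add: τ_n = τ₀ + n/σ².
So 1/σ₀² = 1/18.2017 − 16/331.6 = 0.054940 − 0.048251 = 0.006689.
Hence σ₀² = 1/0.006689 ≈ 149.5.

σ₀² = 149.5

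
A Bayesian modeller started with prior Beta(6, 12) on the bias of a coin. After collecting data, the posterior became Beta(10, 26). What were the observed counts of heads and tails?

Beta is conjugate to the binomial likelihood: posterior = Beta(α+s, β+f).
Match parameters: s=10−6=4, f=26−12=14.

4 heads and 14 tails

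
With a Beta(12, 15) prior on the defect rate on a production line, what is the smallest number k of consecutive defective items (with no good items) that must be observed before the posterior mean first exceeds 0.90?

After k defective items and 0 good items the posterior is Beta(12+k, 15), with mean (12+k)/(12+15+k).
Set (12+k)/(27+k) > 0.90 and solve: k > (0.90·27 − 12)/(1 − 0.90) = 123.000.
The smallest integer exceeding 123.000 is 124.

k = 124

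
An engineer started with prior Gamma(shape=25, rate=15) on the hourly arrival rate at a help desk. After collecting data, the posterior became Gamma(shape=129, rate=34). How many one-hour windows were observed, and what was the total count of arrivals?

Gamma–Poisson conjugacy: posterior shape = α + Σxᵢ, posterior rate = β + n.
Matching: Σxᵢ = 129 − 25 = 104 and n = 34 − 15 = 19.

n = 19 one-hour windows with total 104 arrivals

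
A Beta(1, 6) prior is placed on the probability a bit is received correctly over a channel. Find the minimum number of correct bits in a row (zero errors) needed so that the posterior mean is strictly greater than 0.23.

After k correct bits and 0 errors the posterior is Beta(1+k, 6), with mean (1+k)/(1+6+k).
Set (1+k)/(7+k) > 0.23 and solve: k > (0.23·7 − 1)/(1 − 0.23) = 0.792.
The smallest integer exceeding 0.792 is 1.

k = 1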